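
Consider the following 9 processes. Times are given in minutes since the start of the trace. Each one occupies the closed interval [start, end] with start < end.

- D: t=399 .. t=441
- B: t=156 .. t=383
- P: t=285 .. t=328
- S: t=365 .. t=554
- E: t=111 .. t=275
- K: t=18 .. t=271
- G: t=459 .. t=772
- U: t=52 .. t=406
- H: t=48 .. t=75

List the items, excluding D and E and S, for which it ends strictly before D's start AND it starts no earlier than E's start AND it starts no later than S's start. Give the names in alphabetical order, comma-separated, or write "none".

B, P

Conditions: its end is strictly before D's start (X.end < t=399) AND its start is no earlier than E's start (X.start >= t=111) AND its start is no later than S's start (X.start <= t=365).
B: end t=383 < t=399? ✓; start t=156 >= t=111? ✓; start t=156 <= t=365? ✓ → yes.
G: end t=772 < t=399? ✗; start t=459 >= t=111? ✓; start t=459 <= t=365? ✗ → no.
H: end t=75 < t=399? ✓; start t=48 >= t=111? ✗; start t=48 <= t=365? ✓ → no.
K: end t=271 < t=399? ✓; start t=18 >= t=111? ✗; start t=18 <= t=365? ✓ → no.
P: end t=328 < t=399? ✓; start t=285 >= t=111? ✓; start t=285 <= t=365? ✓ → yes.
U: end t=406 < t=399? ✗; start t=52 >= t=111? ✗; start t=52 <= t=365? ✓ → no.
Result: B, P.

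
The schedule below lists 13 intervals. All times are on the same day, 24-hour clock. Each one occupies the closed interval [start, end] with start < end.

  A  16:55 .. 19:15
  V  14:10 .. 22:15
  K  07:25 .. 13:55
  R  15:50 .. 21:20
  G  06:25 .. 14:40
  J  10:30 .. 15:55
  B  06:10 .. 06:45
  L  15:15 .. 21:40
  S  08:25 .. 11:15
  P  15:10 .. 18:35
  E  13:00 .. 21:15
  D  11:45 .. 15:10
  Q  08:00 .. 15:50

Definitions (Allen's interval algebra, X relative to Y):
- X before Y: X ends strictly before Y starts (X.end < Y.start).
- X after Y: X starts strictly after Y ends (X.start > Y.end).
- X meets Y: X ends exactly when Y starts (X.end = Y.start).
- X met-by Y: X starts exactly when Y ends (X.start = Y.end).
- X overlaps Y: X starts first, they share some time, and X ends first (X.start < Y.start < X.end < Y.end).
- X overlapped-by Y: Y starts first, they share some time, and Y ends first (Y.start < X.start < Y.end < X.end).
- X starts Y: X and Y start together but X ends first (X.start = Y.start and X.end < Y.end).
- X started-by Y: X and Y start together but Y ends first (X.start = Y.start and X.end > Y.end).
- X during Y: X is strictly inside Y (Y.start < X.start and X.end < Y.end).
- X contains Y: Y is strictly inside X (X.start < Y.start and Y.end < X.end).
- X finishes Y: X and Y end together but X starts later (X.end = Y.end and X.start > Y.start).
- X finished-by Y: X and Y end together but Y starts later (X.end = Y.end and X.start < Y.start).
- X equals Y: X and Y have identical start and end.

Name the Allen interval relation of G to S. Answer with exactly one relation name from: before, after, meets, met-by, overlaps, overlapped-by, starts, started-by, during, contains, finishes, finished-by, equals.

contains

G = [06:25, 14:40]; S = [08:25, 11:15].
Compare endpoints: G.start < S.start, G.start < S.end, G.end > S.start, G.end > S.end.
That pattern is 'contains'.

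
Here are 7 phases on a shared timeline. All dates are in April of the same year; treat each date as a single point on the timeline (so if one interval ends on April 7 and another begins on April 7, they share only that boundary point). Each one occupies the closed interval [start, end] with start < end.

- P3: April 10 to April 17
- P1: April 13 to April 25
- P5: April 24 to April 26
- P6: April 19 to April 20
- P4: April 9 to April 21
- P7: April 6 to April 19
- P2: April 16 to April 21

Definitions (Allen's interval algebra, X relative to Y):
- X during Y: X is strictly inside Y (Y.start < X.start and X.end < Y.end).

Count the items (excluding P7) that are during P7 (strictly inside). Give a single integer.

Target P7 = [April 6, April 19].
P1 [April 13, April 25] → overlapped-by → no.
P2 [April 16, April 21] → overlapped-by → no.
P3 [April 10, April 17] → during → counts.
P4 [April 9, April 21] → overlapped-by → no.
P5 [April 24, April 26] → after → no.
P6 [April 19, April 20] → met-by → no.
Total: 1.

1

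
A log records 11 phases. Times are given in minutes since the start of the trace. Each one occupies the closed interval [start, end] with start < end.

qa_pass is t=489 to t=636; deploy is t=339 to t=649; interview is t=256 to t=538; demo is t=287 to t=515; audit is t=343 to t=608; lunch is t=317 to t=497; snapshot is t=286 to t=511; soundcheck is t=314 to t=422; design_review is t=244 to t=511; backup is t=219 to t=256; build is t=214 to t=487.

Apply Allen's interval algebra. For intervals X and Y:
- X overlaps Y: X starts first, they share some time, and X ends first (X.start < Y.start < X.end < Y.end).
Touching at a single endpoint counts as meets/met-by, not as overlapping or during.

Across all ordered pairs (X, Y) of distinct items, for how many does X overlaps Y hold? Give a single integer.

30

Checking all 110 ordered pairs for relation 'overlaps'; matching pairs in alphabetical order:
(audit, qa_pass): audit overlaps qa_pass ✓
(backup, design_review): backup overlaps design_review ✓
(build, audit): build overlaps audit ✓
(build, demo): build overlaps demo ✓
(build, deploy): build overlaps deploy ✓
(build, design_review): build overlaps design_review ✓
(build, interview): build overlaps interview ✓
(build, lunch): build overlaps lunch ✓
(build, snapshot): build overlaps snapshot ✓
(demo, audit): demo overlaps audit ✓
(demo, deploy): demo overlaps deploy ✓
(demo, qa_pass): demo overlaps qa_pass ✓
(design_review, audit): design_review overlaps audit ✓
(design_review, demo): design_review overlaps demo ✓
(design_review, deploy): design_review overlaps deploy ✓
(design_review, interview): design_review overlaps interview ✓
(design_review, qa_pass): design_review overlaps qa_pass ✓
(interview, audit): interview overlaps audit ✓
(interview, deploy): interview overlaps deploy ✓
(interview, qa_pass): interview overlaps qa_pass ✓
(lunch, audit): lunch overlaps audit ✓
(lunch, deploy): lunch overlaps deploy ✓
(lunch, qa_pass): lunch overlaps qa_pass ✓
(snapshot, audit): snapshot overlaps audit ✓
... plus 6 further pairs not listed.
Count: 30.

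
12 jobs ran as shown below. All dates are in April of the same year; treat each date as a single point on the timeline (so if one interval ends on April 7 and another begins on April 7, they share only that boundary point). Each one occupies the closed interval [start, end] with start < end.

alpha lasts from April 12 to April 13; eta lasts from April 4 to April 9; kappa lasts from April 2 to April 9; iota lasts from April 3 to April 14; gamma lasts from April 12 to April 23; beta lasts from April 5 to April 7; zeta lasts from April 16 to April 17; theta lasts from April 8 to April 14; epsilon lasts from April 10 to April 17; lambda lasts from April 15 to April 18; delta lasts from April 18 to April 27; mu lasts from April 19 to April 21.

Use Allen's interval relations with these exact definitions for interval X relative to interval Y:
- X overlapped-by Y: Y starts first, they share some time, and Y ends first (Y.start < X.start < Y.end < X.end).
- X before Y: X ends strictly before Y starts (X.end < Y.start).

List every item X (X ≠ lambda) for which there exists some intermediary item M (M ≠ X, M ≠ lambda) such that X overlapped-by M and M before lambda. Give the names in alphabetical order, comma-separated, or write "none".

Target lambda = [April 15, April 18].
Intermediaries M with M before lambda: alpha, beta, eta, iota, kappa, theta.
Via alpha — items with X overlapped-by alpha: none.
Via beta — items with X overlapped-by beta: none.
Via eta — items with X overlapped-by eta: theta.
Via iota — items with X overlapped-by iota: epsilon, gamma.
Via kappa — items with X overlapped-by kappa: iota, theta.
Via theta — items with X overlapped-by theta: epsilon, gamma.
Union: epsilon, gamma, iota, theta.

epsilon, gamma, iota, theta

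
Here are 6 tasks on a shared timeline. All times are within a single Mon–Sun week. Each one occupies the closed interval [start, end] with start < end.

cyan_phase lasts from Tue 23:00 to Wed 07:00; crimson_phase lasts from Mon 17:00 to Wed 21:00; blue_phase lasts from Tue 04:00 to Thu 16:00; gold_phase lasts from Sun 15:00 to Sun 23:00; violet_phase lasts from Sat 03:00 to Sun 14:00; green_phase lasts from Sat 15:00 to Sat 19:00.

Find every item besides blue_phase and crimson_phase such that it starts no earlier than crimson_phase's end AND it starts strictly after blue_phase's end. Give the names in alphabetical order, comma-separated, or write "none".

Conditions: its start is no earlier than crimson_phase's end (X.start >= Wed 21:00) AND its start is strictly after blue_phase's end (X.start > Thu 16:00).
cyan_phase: start Tue 23:00 >= Wed 21:00? ✗; start Tue 23:00 > Thu 16:00? ✗ → no.
gold_phase: start Sun 15:00 >= Wed 21:00? ✓; start Sun 15:00 > Thu 16:00? ✓ → yes.
green_phase: start Sat 15:00 >= Wed 21:00? ✓; start Sat 15:00 > Thu 16:00? ✓ → yes.
violet_phase: start Sat 03:00 >= Wed 21:00? ✓; start Sat 03:00 > Thu 16:00? ✓ → yes.
Result: gold_phase, green_phase, violet_phase.

gold_phase, green_phase, violet_phase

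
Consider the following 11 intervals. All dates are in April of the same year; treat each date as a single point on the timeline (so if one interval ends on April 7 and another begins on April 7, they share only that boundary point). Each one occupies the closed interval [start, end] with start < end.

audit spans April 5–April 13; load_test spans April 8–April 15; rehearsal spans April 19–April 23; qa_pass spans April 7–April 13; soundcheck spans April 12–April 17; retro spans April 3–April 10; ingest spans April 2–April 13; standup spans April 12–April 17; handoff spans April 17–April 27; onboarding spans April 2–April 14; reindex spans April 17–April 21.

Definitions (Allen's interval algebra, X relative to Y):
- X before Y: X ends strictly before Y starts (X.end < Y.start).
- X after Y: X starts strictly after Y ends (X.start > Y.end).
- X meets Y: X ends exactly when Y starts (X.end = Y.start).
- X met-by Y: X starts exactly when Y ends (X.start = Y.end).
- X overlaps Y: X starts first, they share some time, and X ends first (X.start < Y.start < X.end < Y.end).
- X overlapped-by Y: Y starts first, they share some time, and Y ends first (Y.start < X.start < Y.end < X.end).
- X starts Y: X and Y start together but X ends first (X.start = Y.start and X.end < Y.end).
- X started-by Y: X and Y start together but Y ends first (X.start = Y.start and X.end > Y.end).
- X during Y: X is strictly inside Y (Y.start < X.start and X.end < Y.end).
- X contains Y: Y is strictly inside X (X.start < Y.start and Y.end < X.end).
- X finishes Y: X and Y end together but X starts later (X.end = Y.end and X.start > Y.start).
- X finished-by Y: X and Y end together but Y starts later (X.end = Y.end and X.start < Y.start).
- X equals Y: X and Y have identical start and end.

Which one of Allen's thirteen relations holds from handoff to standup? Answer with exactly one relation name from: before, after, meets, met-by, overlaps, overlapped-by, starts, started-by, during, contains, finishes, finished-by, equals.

met-by

handoff = [April 17, April 27]; standup = [April 12, April 17].
Compare endpoints: handoff.start > standup.start, handoff.start = standup.end, handoff.end > standup.start, handoff.end > standup.end.
That pattern is 'met-by'.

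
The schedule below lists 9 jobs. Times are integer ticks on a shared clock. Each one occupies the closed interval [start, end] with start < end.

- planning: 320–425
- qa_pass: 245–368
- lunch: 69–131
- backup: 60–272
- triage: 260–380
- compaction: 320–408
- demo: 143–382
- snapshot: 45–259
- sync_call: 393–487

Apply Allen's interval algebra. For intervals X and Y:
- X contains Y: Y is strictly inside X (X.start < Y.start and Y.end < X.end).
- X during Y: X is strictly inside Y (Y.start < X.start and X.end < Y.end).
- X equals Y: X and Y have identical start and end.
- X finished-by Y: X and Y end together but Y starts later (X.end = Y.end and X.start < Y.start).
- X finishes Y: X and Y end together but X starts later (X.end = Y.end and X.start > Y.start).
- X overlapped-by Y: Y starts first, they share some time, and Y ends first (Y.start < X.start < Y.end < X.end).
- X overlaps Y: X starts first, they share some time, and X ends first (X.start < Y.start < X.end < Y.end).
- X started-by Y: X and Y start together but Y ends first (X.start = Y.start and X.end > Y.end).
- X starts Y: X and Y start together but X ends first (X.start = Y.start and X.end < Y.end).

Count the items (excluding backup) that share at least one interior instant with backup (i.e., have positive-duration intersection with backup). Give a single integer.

5

Target backup = [60, 272].
compaction [320, 408] → after → no.
demo [143, 382] → overlapped-by → counts.
lunch [69, 131] → during → counts.
planning [320, 425] → after → no.
qa_pass [245, 368] → overlapped-by → counts.
snapshot [45, 259] → overlaps → counts.
sync_call [393, 487] → after → no.
triage [260, 380] → overlapped-by → counts.
Total: 5.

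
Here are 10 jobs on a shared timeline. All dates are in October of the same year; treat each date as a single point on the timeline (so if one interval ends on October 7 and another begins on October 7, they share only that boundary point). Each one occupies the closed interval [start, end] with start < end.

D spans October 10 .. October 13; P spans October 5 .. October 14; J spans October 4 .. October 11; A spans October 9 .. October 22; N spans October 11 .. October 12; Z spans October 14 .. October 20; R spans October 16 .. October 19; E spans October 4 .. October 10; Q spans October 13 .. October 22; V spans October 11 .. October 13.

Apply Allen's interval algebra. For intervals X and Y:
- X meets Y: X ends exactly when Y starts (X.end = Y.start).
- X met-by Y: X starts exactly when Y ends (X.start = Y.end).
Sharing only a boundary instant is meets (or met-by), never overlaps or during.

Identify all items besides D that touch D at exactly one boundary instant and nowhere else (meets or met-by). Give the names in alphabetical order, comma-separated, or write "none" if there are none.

Target D = [October 10, October 13].
A [October 9, October 22] → contains → no.
E [October 4, October 10] → meets → yes.
J [October 4, October 11] → overlaps → no.
N [October 11, October 12] → during → no.
P [October 5, October 14] → contains → no.
Q [October 13, October 22] → met-by → yes.
R [October 16, October 19] → after → no.
V [October 11, October 13] → finishes → no.
Z [October 14, October 20] → after → no.
Result: E, Q.

E, Q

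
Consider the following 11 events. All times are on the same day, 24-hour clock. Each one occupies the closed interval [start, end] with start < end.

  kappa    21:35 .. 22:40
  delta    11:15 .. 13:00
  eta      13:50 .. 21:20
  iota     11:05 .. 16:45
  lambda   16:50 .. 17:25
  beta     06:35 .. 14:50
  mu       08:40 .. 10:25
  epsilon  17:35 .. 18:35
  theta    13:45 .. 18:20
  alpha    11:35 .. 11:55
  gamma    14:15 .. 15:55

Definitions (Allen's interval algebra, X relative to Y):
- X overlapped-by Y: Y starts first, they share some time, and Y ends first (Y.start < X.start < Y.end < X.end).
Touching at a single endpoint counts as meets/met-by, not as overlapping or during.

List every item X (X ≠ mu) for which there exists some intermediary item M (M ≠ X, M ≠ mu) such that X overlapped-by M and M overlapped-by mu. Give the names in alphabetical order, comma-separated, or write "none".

Target mu = [08:40, 10:25].
Intermediaries M with M overlapped-by mu: none.
Union: none.

none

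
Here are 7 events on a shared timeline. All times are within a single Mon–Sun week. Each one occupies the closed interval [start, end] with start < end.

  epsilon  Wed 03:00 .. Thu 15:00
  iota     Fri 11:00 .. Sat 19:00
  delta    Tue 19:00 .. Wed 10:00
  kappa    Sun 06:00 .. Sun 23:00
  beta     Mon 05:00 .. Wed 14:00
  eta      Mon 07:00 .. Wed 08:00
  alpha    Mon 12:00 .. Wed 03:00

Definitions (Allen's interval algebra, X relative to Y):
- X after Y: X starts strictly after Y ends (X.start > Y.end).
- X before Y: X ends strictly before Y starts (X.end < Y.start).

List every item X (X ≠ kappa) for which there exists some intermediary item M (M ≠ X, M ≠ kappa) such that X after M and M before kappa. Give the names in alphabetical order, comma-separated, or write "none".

Target kappa = [Sun 06:00, Sun 23:00].
Intermediaries M with M before kappa: alpha, beta, delta, epsilon, eta, iota.
Via alpha — items with X after alpha: iota.
Via beta — items with X after beta: iota.
Via delta — items with X after delta: iota.
Via epsilon — items with X after epsilon: iota.
Via eta — items with X after eta: iota.
Via iota — items with X after iota: none.
Union: iota.

iota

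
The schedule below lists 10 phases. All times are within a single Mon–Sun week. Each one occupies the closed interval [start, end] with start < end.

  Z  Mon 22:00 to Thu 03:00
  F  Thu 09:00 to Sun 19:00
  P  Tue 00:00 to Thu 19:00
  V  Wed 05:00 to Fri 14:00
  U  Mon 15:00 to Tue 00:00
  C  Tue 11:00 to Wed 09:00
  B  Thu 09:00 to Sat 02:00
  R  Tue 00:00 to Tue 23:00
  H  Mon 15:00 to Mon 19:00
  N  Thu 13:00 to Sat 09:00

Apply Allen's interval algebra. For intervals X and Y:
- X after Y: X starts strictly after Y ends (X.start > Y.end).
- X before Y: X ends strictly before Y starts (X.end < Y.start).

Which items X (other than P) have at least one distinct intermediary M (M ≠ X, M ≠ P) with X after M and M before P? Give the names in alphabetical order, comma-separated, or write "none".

B, C, F, N, R, V, Z

Target P = [Tue 00:00, Thu 19:00].
Intermediaries M with M before P: H.
Via H — items with X after H: B, C, F, N, R, V, Z.
Union: B, C, F, N, R, V, Z.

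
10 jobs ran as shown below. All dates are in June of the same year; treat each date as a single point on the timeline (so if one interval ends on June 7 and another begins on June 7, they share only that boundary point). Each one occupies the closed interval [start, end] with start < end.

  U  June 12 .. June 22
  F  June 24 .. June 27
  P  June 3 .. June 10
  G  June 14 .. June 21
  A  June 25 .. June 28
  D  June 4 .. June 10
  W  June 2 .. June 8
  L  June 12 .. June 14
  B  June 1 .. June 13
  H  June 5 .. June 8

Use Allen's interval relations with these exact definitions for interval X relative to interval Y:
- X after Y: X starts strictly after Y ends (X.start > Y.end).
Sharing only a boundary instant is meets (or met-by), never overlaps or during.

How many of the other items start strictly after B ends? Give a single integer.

3

Target B = [June 1, June 13].
A [June 25, June 28] → after → counts.
D [June 4, June 10] → during → no.
F [June 24, June 27] → after → counts.
G [June 14, June 21] → after → counts.
H [June 5, June 8] → during → no.
L [June 12, June 14] → overlapped-by → no.
P [June 3, June 10] → during → no.
U [June 12, June 22] → overlapped-by → no.
W [June 2, June 8] → during → no.
Total: 3.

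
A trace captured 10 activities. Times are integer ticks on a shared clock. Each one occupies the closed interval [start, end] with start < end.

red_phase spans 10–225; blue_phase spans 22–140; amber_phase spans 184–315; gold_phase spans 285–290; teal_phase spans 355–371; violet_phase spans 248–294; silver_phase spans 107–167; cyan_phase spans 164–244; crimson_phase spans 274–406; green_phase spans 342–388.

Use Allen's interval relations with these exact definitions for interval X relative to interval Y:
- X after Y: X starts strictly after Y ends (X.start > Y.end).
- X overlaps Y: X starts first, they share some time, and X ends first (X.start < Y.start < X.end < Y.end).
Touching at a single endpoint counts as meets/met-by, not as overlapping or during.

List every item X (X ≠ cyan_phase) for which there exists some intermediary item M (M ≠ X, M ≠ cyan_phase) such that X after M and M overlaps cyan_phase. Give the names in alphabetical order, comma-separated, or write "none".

Target cyan_phase = [164, 244].
Intermediaries M with M overlaps cyan_phase: red_phase, silver_phase.
Via red_phase — items with X after red_phase: crimson_phase, gold_phase, green_phase, teal_phase, violet_phase.
Via silver_phase — items with X after silver_phase: amber_phase, crimson_phase, gold_phase, green_phase, teal_phase, violet_phase.
Union: amber_phase, crimson_phase, gold_phase, green_phase, teal_phase, violet_phase.

amber_phase, crimson_phase, gold_phase, green_phase, teal_phase, violet_phase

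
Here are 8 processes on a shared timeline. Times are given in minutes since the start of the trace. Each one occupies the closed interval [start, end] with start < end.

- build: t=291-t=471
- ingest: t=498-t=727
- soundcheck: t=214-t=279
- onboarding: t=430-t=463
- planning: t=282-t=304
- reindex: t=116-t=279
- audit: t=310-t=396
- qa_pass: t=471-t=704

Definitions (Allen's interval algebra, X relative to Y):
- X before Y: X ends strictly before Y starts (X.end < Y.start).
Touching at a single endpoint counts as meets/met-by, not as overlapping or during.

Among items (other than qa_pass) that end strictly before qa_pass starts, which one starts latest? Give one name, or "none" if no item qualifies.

Target qa_pass = [t=471, t=704].
audit [t=310, t=396] → before → candidate.
build [t=291, t=471] → meets → excluded.
ingest [t=498, t=727] → overlapped-by → excluded.
onboarding [t=430, t=463] → before → candidate.
planning [t=282, t=304] → before → candidate.
reindex [t=116, t=279] → before → candidate.
soundcheck [t=214, t=279] → before → candidate.
Among candidates, latest start is t=430 → onboarding.

onboarding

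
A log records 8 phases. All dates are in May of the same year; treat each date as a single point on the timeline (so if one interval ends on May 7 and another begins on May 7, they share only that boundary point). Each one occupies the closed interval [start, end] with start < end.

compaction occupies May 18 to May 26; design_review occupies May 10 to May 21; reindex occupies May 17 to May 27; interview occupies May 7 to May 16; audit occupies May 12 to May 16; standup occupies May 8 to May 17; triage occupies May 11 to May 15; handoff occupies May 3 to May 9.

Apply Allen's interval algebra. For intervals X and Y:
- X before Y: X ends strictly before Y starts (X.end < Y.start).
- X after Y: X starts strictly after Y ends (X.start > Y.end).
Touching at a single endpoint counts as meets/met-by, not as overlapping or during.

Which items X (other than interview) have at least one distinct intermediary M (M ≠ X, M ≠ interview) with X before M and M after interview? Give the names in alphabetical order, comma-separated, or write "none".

audit, handoff, standup, triage

Target interview = [May 7, May 16].
Intermediaries M with M after interview: compaction, reindex.
Via compaction — items with X before compaction: audit, handoff, standup, triage.
Via reindex — items with X before reindex: audit, handoff, triage.
Union: audit, handoff, standup, triage.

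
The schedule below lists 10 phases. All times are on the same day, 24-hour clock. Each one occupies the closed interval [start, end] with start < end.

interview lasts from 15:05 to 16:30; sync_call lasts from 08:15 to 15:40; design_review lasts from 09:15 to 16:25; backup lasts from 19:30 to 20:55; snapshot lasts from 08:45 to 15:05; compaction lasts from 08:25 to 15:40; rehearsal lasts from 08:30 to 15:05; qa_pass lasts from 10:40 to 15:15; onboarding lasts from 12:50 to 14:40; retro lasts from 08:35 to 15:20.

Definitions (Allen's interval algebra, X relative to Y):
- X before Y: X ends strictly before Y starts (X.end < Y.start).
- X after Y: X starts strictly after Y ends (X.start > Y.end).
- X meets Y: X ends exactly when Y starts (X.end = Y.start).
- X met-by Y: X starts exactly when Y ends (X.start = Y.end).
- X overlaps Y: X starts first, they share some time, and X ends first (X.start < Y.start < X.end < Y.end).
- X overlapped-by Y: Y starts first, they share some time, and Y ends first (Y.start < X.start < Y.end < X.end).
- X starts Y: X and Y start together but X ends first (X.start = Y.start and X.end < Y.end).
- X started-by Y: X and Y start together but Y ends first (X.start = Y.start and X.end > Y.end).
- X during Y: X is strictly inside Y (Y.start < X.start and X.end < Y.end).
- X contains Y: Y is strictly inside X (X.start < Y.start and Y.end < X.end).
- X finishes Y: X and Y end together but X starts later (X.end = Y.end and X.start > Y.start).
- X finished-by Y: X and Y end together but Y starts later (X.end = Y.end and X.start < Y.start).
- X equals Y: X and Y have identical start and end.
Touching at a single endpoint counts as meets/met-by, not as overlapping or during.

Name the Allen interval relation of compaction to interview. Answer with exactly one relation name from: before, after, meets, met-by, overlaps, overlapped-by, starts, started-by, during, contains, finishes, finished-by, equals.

overlaps

compaction = [08:25, 15:40]; interview = [15:05, 16:30].
Compare endpoints: compaction.start < interview.start, compaction.start < interview.end, compaction.end > interview.start, compaction.end < interview.end.
That pattern is 'overlaps'.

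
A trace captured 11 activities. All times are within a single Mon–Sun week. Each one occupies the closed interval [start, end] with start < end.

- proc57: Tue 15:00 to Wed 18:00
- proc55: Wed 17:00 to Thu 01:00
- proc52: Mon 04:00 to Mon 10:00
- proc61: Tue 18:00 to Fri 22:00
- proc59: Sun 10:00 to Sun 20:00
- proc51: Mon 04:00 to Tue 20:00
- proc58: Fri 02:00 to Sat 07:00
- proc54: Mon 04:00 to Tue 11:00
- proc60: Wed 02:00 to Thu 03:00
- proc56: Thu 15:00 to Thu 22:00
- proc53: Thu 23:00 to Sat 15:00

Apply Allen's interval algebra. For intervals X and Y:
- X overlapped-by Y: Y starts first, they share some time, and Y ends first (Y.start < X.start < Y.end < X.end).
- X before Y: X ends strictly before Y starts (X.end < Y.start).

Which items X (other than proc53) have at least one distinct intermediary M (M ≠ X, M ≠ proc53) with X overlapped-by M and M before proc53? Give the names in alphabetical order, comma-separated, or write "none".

proc55, proc57, proc60, proc61

Target proc53 = [Thu 23:00, Sat 15:00].
Intermediaries M with M before proc53: proc51, proc52, proc54, proc55, proc56, proc57, proc60.
Via proc51 — items with X overlapped-by proc51: proc57, proc61.
Via proc52 — items with X overlapped-by proc52: none.
Via proc54 — items with X overlapped-by proc54: none.
Via proc55 — items with X overlapped-by proc55: none.
Via proc56 — items with X overlapped-by proc56: none.
Via proc57 — items with X overlapped-by proc57: proc55, proc60, proc61.
Via proc60 — items with X overlapped-by proc60: none.
Union: proc55, proc57, proc60, proc61.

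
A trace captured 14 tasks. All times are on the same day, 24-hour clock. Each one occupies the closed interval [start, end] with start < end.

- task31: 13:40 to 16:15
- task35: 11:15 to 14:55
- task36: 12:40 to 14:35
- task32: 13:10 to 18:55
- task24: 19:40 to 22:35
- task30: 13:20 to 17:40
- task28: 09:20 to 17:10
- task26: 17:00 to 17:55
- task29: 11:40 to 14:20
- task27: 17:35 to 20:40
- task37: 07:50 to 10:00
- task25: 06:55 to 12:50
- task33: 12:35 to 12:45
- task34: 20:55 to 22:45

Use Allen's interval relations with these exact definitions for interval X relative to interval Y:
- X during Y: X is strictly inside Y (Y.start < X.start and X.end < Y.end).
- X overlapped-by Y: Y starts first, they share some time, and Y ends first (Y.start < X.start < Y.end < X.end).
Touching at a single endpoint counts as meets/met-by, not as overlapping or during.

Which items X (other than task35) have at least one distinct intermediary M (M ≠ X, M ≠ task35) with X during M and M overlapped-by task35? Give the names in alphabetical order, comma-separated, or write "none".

Target task35 = [11:15, 14:55].
Intermediaries M with M overlapped-by task35: task30, task31, task32.
Via task30 — items with X during task30: task31.
Via task31 — items with X during task31: none.
Via task32 — items with X during task32: task26, task30, task31.
Union: task26, task30, task31.

task26, task30, task31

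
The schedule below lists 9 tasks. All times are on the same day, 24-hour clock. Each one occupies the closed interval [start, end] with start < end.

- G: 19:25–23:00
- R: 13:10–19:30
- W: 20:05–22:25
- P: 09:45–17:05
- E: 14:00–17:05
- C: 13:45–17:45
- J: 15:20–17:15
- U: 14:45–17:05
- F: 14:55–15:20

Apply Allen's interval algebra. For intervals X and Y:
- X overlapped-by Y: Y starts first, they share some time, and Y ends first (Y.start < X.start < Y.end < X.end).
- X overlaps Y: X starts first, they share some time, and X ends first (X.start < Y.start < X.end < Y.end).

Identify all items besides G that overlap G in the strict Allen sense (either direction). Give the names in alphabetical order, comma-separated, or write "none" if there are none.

R

Target G = [19:25, 23:00].
C [13:45, 17:45] → before → no.
E [14:00, 17:05] → before → no.
F [14:55, 15:20] → before → no.
J [15:20, 17:15] → before → no.
P [09:45, 17:05] → before → no.
R [13:10, 19:30] → overlaps → yes.
U [14:45, 17:05] → before → no.
W [20:05, 22:25] → during → no.
Result: R.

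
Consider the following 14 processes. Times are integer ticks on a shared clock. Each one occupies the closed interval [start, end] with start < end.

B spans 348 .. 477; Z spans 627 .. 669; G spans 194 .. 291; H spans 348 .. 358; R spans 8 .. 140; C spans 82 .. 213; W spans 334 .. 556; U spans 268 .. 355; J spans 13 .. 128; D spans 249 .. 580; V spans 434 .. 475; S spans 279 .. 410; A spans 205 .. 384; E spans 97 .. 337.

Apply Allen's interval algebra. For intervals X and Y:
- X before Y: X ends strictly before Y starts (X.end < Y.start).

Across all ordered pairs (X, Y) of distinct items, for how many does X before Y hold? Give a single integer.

49

Checking all 182 ordered pairs for relation 'before'; matching pairs in alphabetical order:
(A, V): A before V ✓
(A, Z): A before Z ✓
(B, Z): B before Z ✓
(C, B): C before B ✓
(C, D): C before D ✓
(C, H): C before H ✓
(C, S): C before S ✓
(C, U): C before U ✓
(C, V): C before V ✓
(C, W): C before W ✓
(C, Z): C before Z ✓
(D, Z): D before Z ✓
(E, B): E before B ✓
(E, H): E before H ✓
(E, V): E before V ✓
(E, Z): E before Z ✓
(G, B): G before B ✓
(G, H): G before H ✓
(G, V): G before V ✓
(G, W): G before W ✓
(G, Z): G before Z ✓
(H, V): H before V ✓
(H, Z): H before Z ✓
(J, A): J before A ✓
... plus 25 further pairs not listed.
Count: 49.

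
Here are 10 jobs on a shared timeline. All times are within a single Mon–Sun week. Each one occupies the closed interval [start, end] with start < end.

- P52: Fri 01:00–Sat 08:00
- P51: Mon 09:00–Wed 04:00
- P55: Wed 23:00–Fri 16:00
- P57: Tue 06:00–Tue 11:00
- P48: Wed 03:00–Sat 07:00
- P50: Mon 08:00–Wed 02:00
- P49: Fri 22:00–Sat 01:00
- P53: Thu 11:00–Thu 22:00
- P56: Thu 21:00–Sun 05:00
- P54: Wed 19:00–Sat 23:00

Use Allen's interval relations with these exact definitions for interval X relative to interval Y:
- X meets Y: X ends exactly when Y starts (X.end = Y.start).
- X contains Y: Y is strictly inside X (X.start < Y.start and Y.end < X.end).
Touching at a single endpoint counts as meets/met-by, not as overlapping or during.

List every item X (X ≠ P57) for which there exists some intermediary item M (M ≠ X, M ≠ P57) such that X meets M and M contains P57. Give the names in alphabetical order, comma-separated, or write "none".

Target P57 = [Tue 06:00, Tue 11:00].
Intermediaries M with M contains P57: P50, P51.
Via P50 — items with X meets P50: none.
Via P51 — items with X meets P51: none.
Union: none.

none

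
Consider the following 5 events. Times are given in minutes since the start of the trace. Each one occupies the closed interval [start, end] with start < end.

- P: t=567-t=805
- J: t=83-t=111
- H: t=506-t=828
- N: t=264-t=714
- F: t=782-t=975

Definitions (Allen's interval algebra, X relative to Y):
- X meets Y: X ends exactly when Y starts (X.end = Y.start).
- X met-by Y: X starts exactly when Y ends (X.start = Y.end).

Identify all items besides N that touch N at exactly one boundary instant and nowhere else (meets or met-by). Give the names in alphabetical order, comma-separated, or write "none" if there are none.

none

Target N = [t=264, t=714].
F [t=782, t=975] → after → no.
H [t=506, t=828] → overlapped-by → no.
J [t=83, t=111] → before → no.
P [t=567, t=805] → overlapped-by → no.
Result: none.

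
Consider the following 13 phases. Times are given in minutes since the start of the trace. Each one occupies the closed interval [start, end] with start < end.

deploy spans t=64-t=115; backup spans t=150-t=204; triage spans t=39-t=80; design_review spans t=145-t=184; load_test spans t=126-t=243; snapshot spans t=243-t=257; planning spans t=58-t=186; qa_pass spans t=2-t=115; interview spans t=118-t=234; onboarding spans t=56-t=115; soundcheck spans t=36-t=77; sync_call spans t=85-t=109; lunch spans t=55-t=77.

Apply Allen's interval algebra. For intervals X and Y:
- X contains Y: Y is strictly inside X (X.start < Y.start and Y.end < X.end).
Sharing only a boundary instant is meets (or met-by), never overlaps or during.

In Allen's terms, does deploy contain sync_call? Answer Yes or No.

Yes

deploy = [t=64, t=115], sync_call = [t=85, t=109].
Actual relation of deploy to sync_call: contains.
Asked whether 'contains' holds → Yes.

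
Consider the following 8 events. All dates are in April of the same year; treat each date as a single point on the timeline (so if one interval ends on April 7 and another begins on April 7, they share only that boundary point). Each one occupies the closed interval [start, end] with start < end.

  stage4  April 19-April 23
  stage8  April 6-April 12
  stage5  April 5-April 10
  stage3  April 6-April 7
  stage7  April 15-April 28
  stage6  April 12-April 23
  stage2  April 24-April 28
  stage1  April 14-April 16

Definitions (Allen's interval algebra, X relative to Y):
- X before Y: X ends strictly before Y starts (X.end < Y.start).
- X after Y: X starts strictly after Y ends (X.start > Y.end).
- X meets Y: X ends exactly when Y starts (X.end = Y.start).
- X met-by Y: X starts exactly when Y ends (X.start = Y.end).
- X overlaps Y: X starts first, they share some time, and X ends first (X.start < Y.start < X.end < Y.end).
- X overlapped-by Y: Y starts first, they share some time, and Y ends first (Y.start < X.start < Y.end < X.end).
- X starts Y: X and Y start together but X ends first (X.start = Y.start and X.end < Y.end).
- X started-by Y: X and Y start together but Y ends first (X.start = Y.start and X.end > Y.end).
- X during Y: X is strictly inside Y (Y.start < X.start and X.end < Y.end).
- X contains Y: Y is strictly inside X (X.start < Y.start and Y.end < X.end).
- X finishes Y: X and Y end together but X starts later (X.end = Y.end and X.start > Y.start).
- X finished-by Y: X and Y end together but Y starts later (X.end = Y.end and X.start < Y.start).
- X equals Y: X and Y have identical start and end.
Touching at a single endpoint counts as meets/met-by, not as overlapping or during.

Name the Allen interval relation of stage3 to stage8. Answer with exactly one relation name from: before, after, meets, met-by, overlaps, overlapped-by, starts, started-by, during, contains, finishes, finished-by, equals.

starts

stage3 = [April 6, April 7]; stage8 = [April 6, April 12].
Compare endpoints: stage3.start = stage8.start, stage3.start < stage8.end, stage3.end > stage8.start, stage3.end < stage8.end.
That pattern is 'starts'.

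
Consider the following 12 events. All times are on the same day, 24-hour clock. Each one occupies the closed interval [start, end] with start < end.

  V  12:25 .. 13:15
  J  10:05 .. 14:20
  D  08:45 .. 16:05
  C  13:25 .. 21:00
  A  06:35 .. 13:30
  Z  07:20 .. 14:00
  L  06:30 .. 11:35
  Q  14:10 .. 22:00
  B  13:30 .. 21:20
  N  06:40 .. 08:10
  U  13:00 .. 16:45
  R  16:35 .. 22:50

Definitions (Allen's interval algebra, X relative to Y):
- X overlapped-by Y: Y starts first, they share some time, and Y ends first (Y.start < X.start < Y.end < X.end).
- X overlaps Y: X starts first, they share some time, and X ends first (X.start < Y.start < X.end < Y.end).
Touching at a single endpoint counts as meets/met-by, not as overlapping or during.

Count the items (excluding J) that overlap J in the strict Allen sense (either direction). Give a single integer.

Target J = [10:05, 14:20].
A [06:35, 13:30] → overlaps → counts.
B [13:30, 21:20] → overlapped-by → counts.
C [13:25, 21:00] → overlapped-by → counts.
D [08:45, 16:05] → contains → no.
L [06:30, 11:35] → overlaps → counts.
N [06:40, 08:10] → before → no.
Q [14:10, 22:00] → overlapped-by → counts.
R [16:35, 22:50] → after → no.
U [13:00, 16:45] → overlapped-by → counts.
V [12:25, 13:15] → during → no.
Z [07:20, 14:00] → overlaps → counts.
Total: 7.

7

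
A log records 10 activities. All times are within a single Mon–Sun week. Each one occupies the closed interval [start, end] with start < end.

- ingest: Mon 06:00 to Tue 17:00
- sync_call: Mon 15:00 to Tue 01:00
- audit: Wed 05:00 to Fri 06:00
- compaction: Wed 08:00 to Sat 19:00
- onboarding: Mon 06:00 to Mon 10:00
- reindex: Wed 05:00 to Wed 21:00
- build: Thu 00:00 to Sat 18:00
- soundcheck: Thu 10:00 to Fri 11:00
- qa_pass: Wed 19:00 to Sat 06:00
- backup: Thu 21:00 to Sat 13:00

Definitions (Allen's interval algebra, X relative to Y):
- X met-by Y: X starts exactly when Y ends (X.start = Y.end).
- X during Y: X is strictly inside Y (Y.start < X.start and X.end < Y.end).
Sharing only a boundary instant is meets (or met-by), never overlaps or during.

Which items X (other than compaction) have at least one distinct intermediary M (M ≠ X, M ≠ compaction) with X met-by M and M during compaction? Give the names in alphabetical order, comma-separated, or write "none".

none

Target compaction = [Wed 08:00, Sat 19:00].
Intermediaries M with M during compaction: backup, build, qa_pass, soundcheck.
Via backup — items with X met-by backup: none.
Via build — items with X met-by build: none.
Via qa_pass — items with X met-by qa_pass: none.
Via soundcheck — items with X met-by soundcheck: none.
Union: none.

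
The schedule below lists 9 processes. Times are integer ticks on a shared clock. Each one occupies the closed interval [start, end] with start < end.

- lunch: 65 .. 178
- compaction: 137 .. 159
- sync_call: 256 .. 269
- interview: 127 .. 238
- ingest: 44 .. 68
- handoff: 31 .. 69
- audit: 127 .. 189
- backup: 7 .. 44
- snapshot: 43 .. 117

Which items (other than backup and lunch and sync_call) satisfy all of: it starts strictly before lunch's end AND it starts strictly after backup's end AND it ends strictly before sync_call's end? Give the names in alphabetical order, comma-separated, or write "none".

Conditions: its start is strictly before lunch's end (X.start < 178) AND its start is strictly after backup's end (X.start > 44) AND its end is strictly before sync_call's end (X.end < 269).
audit: start 127 < 178? ✓; start 127 > 44? ✓; end 189 < 269? ✓ → yes.
compaction: start 137 < 178? ✓; start 137 > 44? ✓; end 159 < 269? ✓ → yes.
handoff: start 31 < 178? ✓; start 31 > 44? ✗; end 69 < 269? ✓ → no.
ingest: start 44 < 178? ✓; start 44 > 44? ✗; end 68 < 269? ✓ → no.
interview: start 127 < 178? ✓; start 127 > 44? ✓; end 238 < 269? ✓ → yes.
snapshot: start 43 < 178? ✓; start 43 > 44? ✗; end 117 < 269? ✓ → no.
Result: audit, compaction, interview.

audit, compaction, interview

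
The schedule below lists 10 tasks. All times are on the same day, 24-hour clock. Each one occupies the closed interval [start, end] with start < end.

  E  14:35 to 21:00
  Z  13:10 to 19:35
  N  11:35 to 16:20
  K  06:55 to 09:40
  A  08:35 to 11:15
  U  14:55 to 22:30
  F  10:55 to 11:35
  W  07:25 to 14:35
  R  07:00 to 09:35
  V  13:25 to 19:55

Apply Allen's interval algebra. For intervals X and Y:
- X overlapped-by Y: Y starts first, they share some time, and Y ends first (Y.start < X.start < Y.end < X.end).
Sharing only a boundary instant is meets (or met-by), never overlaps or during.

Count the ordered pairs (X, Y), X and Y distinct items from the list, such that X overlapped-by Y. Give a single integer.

18

Checking all 90 ordered pairs for relation 'overlapped-by'; matching pairs in alphabetical order:
(A, K): A overlapped-by K ✓
(A, R): A overlapped-by R ✓
(E, N): E overlapped-by N ✓
(E, V): E overlapped-by V ✓
(E, Z): E overlapped-by Z ✓
(F, A): F overlapped-by A ✓
(N, W): N overlapped-by W ✓
(U, E): U overlapped-by E ✓
(U, N): U overlapped-by N ✓
(U, V): U overlapped-by V ✓
(U, Z): U overlapped-by Z ✓
(V, N): V overlapped-by N ✓
(V, W): V overlapped-by W ✓
(V, Z): V overlapped-by Z ✓
(W, K): W overlapped-by K ✓
(W, R): W overlapped-by R ✓
(Z, N): Z overlapped-by N ✓
(Z, W): Z overlapped-by W ✓
Count: 18.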